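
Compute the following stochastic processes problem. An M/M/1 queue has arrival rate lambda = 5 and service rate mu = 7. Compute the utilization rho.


rho = lambda/mu
= 5/7
= 0.7143

0.7143


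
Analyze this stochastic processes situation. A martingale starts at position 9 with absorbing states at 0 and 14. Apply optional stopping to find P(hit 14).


By optional stopping theorem: E(M at tau) = M(0) = 9
P(hit 14)*14 + P(hit 0)*0 = 9
P(hit 14) = (9 - 0)/(14 - 0) = 9/14 = 0.6429

0.6429


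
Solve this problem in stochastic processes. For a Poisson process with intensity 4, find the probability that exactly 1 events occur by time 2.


P(N(t)=k) = (lambda*t)^k * exp(-lambda*t) / k!
lambda*t = 8
= 8^1 * exp(-8) / 1!
= 8 * 3.3546e-04 / 1
= 0.0027

0.0027


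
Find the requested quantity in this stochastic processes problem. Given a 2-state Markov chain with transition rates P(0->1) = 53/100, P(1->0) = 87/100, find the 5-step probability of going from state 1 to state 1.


Computing P^5 by matrix multiplication.
P = [[0.4700, 0.5300], [0.8700, 0.1300]]
After raising P to the power 5:
P^5(1,1) = 0.3722

0.3722


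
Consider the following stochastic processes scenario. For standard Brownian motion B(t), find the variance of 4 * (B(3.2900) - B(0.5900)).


Var(alpha*(B(t)-B(s))) = alpha^2 * (t-s)
= 4^2 * (3.2900 - 0.5900)
= 16 * 2.7000
= 43.2000

43.2000


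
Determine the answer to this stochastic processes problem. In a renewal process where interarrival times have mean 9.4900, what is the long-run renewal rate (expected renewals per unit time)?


Long-run renewal rate = 1/E(X)
= 1/9.4900
= 0.1054

0.1054


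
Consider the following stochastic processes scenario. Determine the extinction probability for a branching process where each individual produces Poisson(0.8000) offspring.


Since mu = 0.8000 <= 1, extinction probability = 1.

1.0000


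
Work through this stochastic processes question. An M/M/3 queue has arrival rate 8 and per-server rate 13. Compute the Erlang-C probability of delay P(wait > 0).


a = lambda/mu = 0.6154
rho = a/c = 0.2051
Erlang-C formula applied:
C(c,a) = 0.0264

0.0264


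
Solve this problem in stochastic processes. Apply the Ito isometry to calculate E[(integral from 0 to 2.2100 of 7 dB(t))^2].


By Ito isometry: E[(int f dB)^2] = int f^2 dt
= 7^2 * 2.2100
= 49 * 2.2100 = 108.2900

108.2900


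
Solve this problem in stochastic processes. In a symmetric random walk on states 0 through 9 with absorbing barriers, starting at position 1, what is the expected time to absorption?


For symmetric RW on 0,...,N with absorbing barriers, E(i) = i*(N-i)
E(1) = 1 * 8 = 8

8


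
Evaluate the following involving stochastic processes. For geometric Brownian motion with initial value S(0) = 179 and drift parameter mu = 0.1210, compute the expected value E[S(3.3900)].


E[S(t)] = S(0) * exp(mu * t)
= 179 * exp(0.1210 * 3.3900)
= 179 * 1.5071
= 269.7716

269.7716


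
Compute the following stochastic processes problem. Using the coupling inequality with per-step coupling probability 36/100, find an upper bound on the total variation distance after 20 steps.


TV distance bound <= (1-delta)^n
= (1 - 0.3600)^20
= 0.6400^20
= 1.3292e-04

1.3292e-04


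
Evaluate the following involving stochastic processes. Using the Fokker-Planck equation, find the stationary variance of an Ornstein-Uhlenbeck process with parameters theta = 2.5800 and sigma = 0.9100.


Stationary variance = sigma^2 / (2*theta)
= 0.9100^2 / (2*2.5800)
= 0.8281 / 5.1600
= 0.1605

0.1605


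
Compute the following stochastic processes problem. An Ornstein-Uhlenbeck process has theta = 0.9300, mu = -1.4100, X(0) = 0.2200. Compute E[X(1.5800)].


E[X(t)] = mu + (X(0) - mu)*exp(-theta*t)
= -1.4100 + (0.2200 - -1.4100)*exp(-0.9300*1.5800)
= -1.4100 + 1.6300 * 0.2301
= -1.0350

-1.0350


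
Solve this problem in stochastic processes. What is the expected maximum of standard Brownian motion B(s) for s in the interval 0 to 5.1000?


E(max B(s)) = sqrt(2t/pi)
= sqrt(2*5.1000/pi)
= sqrt(3.2468)
= 1.8019

1.8019


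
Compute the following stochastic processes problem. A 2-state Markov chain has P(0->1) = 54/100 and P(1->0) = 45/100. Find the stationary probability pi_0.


Stationary distribution: pi_0 = p10/(p01+p10), pi_1 = p01/(p01+p10)
p01 = 0.5400, p10 = 0.4500
pi_0 = 0.4545

0.4545


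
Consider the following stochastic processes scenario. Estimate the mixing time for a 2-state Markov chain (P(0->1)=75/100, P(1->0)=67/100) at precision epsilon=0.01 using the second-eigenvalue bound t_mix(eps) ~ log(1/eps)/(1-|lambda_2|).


lambda_2 = |1 - p01 - p10| = |1 - 0.7500 - 0.6700| = 0.4200
t_mix ~ log(1/eps)/(1 - |lambda_2|)
= log(100)/(1 - 0.4200) = 4.6052/0.5800
= 7.9399

7.9399


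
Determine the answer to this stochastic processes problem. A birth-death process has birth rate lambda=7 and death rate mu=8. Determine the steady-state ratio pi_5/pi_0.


For birth-death process, pi_n/pi_0 = (lambda/mu)^n
= (7/8)^5
= 0.5129

0.5129


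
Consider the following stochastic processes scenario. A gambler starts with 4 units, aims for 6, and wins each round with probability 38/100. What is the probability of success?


Gambler's ruin formula:
r = q/p = 0.6200/0.3800 = 1.6316
P(win) = (1 - r^i)/(1 - r^N)
= (1 - 1.6316^4)/(1 - 1.6316^6)
= 0.3407

0.3407


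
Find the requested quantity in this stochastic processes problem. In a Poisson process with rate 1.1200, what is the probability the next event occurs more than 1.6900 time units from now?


P(X > t) = exp(-lambda * t)
= exp(-1.1200 * 1.6900)
= exp(-1.8928) = 0.1506

0.1506


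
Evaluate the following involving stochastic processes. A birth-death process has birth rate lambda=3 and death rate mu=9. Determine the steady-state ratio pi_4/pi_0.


For birth-death process, pi_n/pi_0 = (lambda/mu)^n
= (3/9)^4
= 0.0123

0.0123


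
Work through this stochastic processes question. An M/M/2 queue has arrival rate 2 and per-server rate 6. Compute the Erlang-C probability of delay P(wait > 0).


a = lambda/mu = 0.3333
rho = a/c = 0.1667
Erlang-C formula applied:
C(c,a) = 0.0476

0.0476


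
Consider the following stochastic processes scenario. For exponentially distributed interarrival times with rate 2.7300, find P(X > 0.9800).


P(X > t) = exp(-lambda * t)
= exp(-2.7300 * 0.9800)
= exp(-2.6754) = 0.0689

0.0689


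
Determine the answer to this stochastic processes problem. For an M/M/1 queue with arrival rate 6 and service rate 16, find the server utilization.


rho = lambda/mu
= 6/16
= 0.3750

0.3750


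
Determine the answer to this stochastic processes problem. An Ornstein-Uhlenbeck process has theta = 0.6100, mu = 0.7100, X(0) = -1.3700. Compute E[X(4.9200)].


E[X(t)] = mu + (X(0) - mu)*exp(-theta*t)
= 0.7100 + (-1.3700 - 0.7100)*exp(-0.6100*4.9200)
= 0.7100 + -2.0800 * 0.0497
= 0.6066

0.6066


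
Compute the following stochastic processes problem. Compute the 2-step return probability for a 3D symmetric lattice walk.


P(return in 2 steps) = P(reverse first step) = 1/(2d)
= 1/6
= 0.1667

0.1667


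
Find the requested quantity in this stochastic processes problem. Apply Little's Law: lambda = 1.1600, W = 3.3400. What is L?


Little's Law: L = lambda * W
= 1.1600 * 3.3400
= 3.8744

3.8744


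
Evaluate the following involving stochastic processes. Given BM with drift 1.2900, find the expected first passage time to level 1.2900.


Expected first passage time = a/mu
= 1.2900/1.2900
= 1.0000

1.0000


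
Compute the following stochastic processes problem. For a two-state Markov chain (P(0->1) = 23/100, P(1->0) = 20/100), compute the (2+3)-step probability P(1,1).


P^5 = P^2 * P^3
Computing via matrix multiplication of the transition matrix.
Entry (1,1) of P^5 = 0.5629

0.5629


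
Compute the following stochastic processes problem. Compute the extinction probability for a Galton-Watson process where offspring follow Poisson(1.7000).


Since mu = 1.7000 > 1, extinction prob q < 1.
Solve s = exp(mu*(s-1)) iteratively.
q = 0.3088

0.3088


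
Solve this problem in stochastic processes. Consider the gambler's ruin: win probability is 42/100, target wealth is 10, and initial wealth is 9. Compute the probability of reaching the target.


Gambler's ruin formula:
r = q/p = 0.5800/0.4200 = 1.3810
P(win) = (1 - r^i)/(1 - r^N)
= (1 - 1.3810^9)/(1 - 1.3810^10)
= 0.7127

0.7127


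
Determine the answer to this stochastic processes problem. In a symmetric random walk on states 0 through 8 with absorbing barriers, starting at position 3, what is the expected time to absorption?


For symmetric RW on 0,...,N with absorbing barriers, E(i) = i*(N-i)
E(3) = 3 * 5 = 15

15


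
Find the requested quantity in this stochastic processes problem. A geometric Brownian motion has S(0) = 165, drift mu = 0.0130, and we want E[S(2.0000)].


E[S(t)] = S(0) * exp(mu * t)
= 165 * exp(0.0130 * 2.0000)
= 165 * 1.0263
= 169.3463

169.3463


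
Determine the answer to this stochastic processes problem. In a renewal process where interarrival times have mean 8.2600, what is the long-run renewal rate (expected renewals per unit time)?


Long-run renewal rate = 1/E(X)
= 1/8.2600
= 0.1211

0.1211


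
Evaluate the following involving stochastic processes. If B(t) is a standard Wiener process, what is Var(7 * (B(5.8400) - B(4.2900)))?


Var(alpha*(B(t)-B(s))) = alpha^2 * (t-s)
= 7^2 * (5.8400 - 4.2900)
= 49 * 1.5500
= 75.9500

75.9500


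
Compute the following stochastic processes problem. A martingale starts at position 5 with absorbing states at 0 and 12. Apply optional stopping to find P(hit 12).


By optional stopping theorem: E(M at tau) = M(0) = 5
P(hit 12)*12 + P(hit 0)*0 = 5
P(hit 12) = (5 - 0)/(12 - 0) = 5/12 = 0.4167

0.4167


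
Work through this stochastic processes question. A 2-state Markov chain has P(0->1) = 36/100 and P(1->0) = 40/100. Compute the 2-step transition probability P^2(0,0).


Computing P^2 by matrix multiplication.
P = [[0.6400, 0.3600], [0.4000, 0.6000]]
After raising P to the power 2:
P^2(0,0) = 0.5536

0.5536


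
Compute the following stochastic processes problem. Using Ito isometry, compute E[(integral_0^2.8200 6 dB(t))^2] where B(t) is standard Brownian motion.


By Ito isometry: E[(int f dB)^2] = int f^2 dt
= 6^2 * 2.8200
= 36 * 2.8200 = 101.5200

101.5200


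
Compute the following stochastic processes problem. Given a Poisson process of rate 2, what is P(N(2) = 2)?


P(N(t)=k) = (lambda*t)^k * exp(-lambda*t) / k!
lambda*t = 4
= 4^2 * exp(-4) / 2!
= 16 * 0.0183 / 2
= 0.1465

0.1465


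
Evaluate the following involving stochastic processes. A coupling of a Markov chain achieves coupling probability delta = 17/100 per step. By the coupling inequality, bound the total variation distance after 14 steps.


TV distance bound <= (1-delta)^n
= (1 - 0.1700)^14
= 0.8300^14
= 0.0736

0.0736


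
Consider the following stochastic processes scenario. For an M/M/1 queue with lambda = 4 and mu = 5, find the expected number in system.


rho = 4/5 = 0.8000
L = rho/(1-rho)
= 0.8000/0.2000
= 4.0000

4.0000


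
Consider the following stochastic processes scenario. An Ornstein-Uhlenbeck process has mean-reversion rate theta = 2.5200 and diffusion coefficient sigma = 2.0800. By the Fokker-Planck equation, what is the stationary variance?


Stationary variance = sigma^2 / (2*theta)
= 2.0800^2 / (2*2.5200)
= 4.3264 / 5.0400
= 0.8584

0.8584


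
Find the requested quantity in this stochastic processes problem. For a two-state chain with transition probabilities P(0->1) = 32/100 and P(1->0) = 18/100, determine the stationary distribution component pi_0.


Stationary distribution: pi_0 = p10/(p01+p10), pi_1 = p01/(p01+p10)
p01 = 0.3200, p10 = 0.1800
pi_0 = 0.3600

0.3600


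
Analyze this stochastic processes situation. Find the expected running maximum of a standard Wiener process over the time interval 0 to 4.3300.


E(max B(s)) = sqrt(2t/pi)
= sqrt(2*4.3300/pi)
= sqrt(2.7566)
= 1.6603

1.6603


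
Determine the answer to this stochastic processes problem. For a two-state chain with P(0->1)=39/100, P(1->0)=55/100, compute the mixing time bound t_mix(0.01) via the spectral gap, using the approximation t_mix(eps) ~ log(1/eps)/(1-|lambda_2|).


lambda_2 = |1 - p01 - p10| = |1 - 0.3900 - 0.5500| = 0.0600
t_mix ~ log(1/eps)/(1 - |lambda_2|)
= log(100)/(1 - 0.0600) = 4.6052/0.9400
= 4.8991

4.8991


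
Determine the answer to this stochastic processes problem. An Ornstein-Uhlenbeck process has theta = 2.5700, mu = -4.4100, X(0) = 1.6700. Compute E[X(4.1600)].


E[X(t)] = mu + (X(0) - mu)*exp(-theta*t)
= -4.4100 + (1.6700 - -4.4100)*exp(-2.5700*4.1600)
= -4.4100 + 6.0800 * 2.2744e-05
= -4.4099

-4.4099


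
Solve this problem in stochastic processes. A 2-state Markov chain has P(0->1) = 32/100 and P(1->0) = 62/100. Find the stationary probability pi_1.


Stationary distribution: pi_0 = p10/(p01+p10), pi_1 = p01/(p01+p10)
p01 = 0.3200, p10 = 0.6200
pi_1 = 0.3404

0.3404


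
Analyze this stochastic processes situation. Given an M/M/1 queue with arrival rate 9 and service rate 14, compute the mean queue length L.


rho = 9/14 = 0.6429
L = rho/(1-rho)
= 0.6429/0.3571
= 1.8000

1.8000


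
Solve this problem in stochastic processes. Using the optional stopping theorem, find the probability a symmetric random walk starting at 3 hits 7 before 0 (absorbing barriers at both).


By optional stopping theorem: E(M at tau) = M(0) = 3
P(hit 7)*7 + P(hit 0)*0 = 3
P(hit 7) = (3 - 0)/(7 - 0) = 3/7 = 0.4286

0.4286


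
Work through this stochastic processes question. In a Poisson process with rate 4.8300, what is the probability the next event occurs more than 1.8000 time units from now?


P(X > t) = exp(-lambda * t)
= exp(-4.8300 * 1.8000)
= exp(-8.6940) = 1.6759e-04

1.6759e-04


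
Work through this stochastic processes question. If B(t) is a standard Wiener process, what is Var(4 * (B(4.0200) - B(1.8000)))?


Var(alpha*(B(t)-B(s))) = alpha^2 * (t-s)
= 4^2 * (4.0200 - 1.8000)
= 16 * 2.2200
= 35.5200

35.5200


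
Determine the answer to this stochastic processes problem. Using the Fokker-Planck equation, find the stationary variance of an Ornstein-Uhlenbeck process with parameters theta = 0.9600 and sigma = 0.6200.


Stationary variance = sigma^2 / (2*theta)
= 0.6200^2 / (2*0.9600)
= 0.3844 / 1.9200
= 0.2002

0.2002


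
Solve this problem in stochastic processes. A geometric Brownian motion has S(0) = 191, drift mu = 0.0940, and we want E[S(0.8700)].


E[S(t)] = S(0) * exp(mu * t)
= 191 * exp(0.0940 * 0.8700)
= 191 * 1.0852
= 207.2765

207.2765


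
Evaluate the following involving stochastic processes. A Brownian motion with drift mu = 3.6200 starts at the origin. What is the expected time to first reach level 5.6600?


Expected first passage time = a/mu
= 5.6600/3.6200
= 1.5635

1.5635


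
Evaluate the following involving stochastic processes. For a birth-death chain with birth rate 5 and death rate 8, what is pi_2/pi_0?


For birth-death process, pi_n/pi_0 = (lambda/mu)^n
= (5/8)^2
= 0.3906

0.3906


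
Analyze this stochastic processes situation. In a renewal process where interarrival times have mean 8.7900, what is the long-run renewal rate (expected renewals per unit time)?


Long-run renewal rate = 1/E(X)
= 1/8.7900
= 0.1138

0.1138


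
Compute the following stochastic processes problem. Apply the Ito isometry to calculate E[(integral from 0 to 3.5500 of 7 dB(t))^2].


By Ito isometry: E[(int f dB)^2] = int f^2 dt
= 7^2 * 3.5500
= 49 * 3.5500 = 173.9500

173.9500


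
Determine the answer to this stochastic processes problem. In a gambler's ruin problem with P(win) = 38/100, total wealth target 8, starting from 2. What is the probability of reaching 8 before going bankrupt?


Gambler's ruin formula:
r = q/p = 0.6200/0.3800 = 1.6316
P(win) = (1 - r^i)/(1 - r^N)
= (1 - 1.6316^2)/(1 - 1.6316^8)
= 0.0338

0.0338


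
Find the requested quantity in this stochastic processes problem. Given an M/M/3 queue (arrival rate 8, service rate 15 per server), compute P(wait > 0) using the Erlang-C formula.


a = lambda/mu = 0.5333
rho = a/c = 0.1778
Erlang-C formula applied:
C(c,a) = 0.0180

0.0180


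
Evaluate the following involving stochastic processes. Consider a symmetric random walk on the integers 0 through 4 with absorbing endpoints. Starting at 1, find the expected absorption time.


For symmetric RW on 0,...,N with absorbing barriers, E(i) = i*(N-i)
E(1) = 1 * 3 = 3

3


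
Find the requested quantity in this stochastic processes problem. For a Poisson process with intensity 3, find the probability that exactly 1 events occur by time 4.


P(N(t)=k) = (lambda*t)^k * exp(-lambda*t) / k!
lambda*t = 12
= 12^1 * exp(-12) / 1!
= 12 * 6.1442e-06 / 1
= 7.3731e-05

7.3731e-05


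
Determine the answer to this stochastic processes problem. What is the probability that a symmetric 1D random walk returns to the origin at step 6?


P(S(6) = 0) = C(6,3) / 4^3
= 20 / 64
= 0.3125

0.3125


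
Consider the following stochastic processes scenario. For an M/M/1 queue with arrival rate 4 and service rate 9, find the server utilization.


rho = lambda/mu
= 4/9
= 0.4444

0.4444


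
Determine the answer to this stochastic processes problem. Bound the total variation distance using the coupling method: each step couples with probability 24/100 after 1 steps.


TV distance bound <= (1-delta)^n
= (1 - 0.2400)^1
= 0.7600^1
= 0.7600

0.7600


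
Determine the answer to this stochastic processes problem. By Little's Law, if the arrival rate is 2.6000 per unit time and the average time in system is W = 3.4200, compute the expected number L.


Little's Law: L = lambda * W
= 2.6000 * 3.4200
= 8.8920

8.8920


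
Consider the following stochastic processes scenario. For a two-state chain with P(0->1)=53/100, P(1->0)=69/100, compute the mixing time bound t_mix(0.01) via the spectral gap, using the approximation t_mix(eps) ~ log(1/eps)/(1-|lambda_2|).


lambda_2 = |1 - p01 - p10| = |1 - 0.5300 - 0.6900| = 0.2200
t_mix ~ log(1/eps)/(1 - |lambda_2|)
= log(100)/(1 - 0.2200) = 4.6052/0.7800
= 5.9041

5.9041


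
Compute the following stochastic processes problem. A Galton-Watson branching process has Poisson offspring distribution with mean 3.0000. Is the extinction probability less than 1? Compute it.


Since mu = 3.0000 > 1, extinction prob q < 1.
Solve s = exp(mu*(s-1)) iteratively.
q = 0.0595

0.0595


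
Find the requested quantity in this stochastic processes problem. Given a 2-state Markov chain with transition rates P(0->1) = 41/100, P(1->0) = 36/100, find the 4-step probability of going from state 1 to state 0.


Computing P^4 by matrix multiplication.
P = [[0.5900, 0.4100], [0.3600, 0.6400]]
After raising P to the power 4:
P^4(1,0) = 0.4662

0.4662


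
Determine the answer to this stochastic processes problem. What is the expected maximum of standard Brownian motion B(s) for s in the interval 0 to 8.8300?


E(max B(s)) = sqrt(2t/pi)
= sqrt(2*8.8300/pi)
= sqrt(5.6214)
= 2.3709

2.3709


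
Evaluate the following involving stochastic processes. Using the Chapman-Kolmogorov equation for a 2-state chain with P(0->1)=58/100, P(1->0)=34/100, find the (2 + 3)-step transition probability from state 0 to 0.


P^5 = P^2 * P^3
Computing via matrix multiplication of the transition matrix.
Entry (0,0) of P^5 = 0.3696

0.3696


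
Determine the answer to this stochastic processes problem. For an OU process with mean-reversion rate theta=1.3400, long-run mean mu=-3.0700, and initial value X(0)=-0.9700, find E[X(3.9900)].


E[X(t)] = mu + (X(0) - mu)*exp(-theta*t)
= -3.0700 + (-0.9700 - -3.0700)*exp(-1.3400*3.9900)
= -3.0700 + 2.1000 * 0.0048
= -3.0600

-3.0600


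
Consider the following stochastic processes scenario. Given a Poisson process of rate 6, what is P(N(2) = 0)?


P(N(t)=k) = (lambda*t)^k * exp(-lambda*t) / k!
lambda*t = 12
= 12^0 * exp(-12) / 0!
= 1 * 6.1442e-06 / 1
= 6.1442e-06

6.1442e-06


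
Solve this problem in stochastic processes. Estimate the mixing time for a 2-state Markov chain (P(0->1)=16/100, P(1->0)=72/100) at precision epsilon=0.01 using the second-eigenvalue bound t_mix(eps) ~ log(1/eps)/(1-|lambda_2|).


lambda_2 = |1 - p01 - p10| = |1 - 0.1600 - 0.7200| = 0.1200
t_mix ~ log(1/eps)/(1 - |lambda_2|)
= log(100)/(1 - 0.1200) = 4.6052/0.8800
= 5.2331

5.2331


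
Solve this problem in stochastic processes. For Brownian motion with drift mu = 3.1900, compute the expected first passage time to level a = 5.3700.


Expected first passage time = a/mu
= 5.3700/3.1900
= 1.6834

1.6834


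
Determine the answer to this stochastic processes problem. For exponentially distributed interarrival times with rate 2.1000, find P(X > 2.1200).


P(X > t) = exp(-lambda * t)
= exp(-2.1000 * 2.1200)
= exp(-4.4520) = 0.0117

0.0117


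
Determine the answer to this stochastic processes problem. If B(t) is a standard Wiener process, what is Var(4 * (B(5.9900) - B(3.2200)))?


Var(alpha*(B(t)-B(s))) = alpha^2 * (t-s)
= 4^2 * (5.9900 - 3.2200)
= 16 * 2.7700
= 44.3200

44.3200


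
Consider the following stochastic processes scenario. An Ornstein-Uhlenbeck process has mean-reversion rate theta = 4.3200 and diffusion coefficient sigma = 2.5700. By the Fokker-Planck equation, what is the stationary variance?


Stationary variance = sigma^2 / (2*theta)
= 2.5700^2 / (2*4.3200)
= 6.6049 / 8.6400
= 0.7645

0.7645


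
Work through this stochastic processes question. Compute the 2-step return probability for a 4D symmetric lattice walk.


P(return in 2 steps) = P(reverse first step) = 1/(2d)
= 1/8
= 0.1250

0.1250


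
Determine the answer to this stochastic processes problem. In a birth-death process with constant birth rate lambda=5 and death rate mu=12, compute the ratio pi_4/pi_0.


For birth-death process, pi_n/pi_0 = (lambda/mu)^n
= (5/12)^4
= 0.0301

0.0301


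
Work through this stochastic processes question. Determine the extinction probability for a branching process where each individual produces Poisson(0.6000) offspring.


Since mu = 0.6000 <= 1, extinction probability = 1.

1.0000


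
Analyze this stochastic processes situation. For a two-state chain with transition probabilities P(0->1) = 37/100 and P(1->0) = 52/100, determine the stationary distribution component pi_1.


Stationary distribution: pi_0 = p10/(p01+p10), pi_1 = p01/(p01+p10)
p01 = 0.3700, p10 = 0.5200
pi_1 = 0.4157

0.4157


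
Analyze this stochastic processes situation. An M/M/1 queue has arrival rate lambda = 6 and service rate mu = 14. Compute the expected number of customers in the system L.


rho = 6/14 = 0.4286
L = rho/(1-rho)
= 0.4286/0.5714
= 0.7500

0.7500


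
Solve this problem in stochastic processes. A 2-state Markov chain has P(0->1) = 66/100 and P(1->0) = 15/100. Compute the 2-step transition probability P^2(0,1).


Computing P^2 by matrix multiplication.
P = [[0.3400, 0.6600], [0.1500, 0.8500]]
After raising P to the power 2:
P^2(0,1) = 0.7854

0.7854


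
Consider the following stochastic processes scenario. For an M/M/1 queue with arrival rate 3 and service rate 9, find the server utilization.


rho = lambda/mu
= 3/9
= 0.3333

0.3333


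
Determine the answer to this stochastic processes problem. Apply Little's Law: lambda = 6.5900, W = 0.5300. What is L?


Little's Law: L = lambda * W
= 6.5900 * 0.5300
= 3.4927

3.4927


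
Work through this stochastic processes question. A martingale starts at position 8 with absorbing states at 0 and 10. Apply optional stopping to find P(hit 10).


By optional stopping theorem: E(M at tau) = M(0) = 8
P(hit 10)*10 + P(hit 0)*0 = 8
P(hit 10) = (8 - 0)/(10 - 0) = 4/5 = 0.8000

0.8000


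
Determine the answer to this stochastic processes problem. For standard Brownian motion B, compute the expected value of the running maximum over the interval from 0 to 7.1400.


E(max B(s)) = sqrt(2t/pi)
= sqrt(2*7.1400/pi)
= sqrt(4.5455)
= 2.1320

2.1320


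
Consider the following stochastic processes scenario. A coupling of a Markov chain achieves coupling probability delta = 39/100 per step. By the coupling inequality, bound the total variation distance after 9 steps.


TV distance bound <= (1-delta)^n
= (1 - 0.3900)^9
= 0.6100^9
= 0.0117

0.0117


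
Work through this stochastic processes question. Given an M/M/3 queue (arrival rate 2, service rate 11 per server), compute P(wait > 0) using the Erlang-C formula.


a = lambda/mu = 0.1818
rho = a/c = 0.0606
Erlang-C formula applied:
C(c,a) = 8.8909e-04

8.8909e-04


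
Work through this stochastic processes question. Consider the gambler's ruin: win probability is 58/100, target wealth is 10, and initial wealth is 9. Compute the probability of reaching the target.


Gambler's ruin formula:
r = q/p = 0.4200/0.5800 = 0.7241
P(win) = (1 - r^i)/(1 - r^N)
= (1 - 0.7241^9)/(1 - 0.7241^10)
= 0.9843

0.9843


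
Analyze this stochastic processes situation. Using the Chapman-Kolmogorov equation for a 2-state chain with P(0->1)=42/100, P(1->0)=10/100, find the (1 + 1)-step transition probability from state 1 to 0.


P^2 = P^1 * P^1
Computing via matrix multiplication of the transition matrix.
Entry (1,0) of P^2 = 0.1480

0.1480


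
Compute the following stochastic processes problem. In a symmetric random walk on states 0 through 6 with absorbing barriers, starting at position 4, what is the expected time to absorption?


For symmetric RW on 0,...,N with absorbing barriers, E(i) = i*(N-i)
E(4) = 4 * 2 = 8

8


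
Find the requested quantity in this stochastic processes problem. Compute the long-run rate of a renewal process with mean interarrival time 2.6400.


Long-run renewal rate = 1/E(X)
= 1/2.6400
= 0.3788

0.3788


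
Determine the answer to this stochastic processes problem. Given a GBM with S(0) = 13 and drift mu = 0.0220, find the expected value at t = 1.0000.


E[S(t)] = S(0) * exp(mu * t)
= 13 * exp(0.0220 * 1.0000)
= 13 * 1.0222
= 13.2892

13.2892


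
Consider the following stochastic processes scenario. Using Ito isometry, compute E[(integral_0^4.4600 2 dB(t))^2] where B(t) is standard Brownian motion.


By Ito isometry: E[(int f dB)^2] = int f^2 dt
= 2^2 * 4.4600
= 4 * 4.4600 = 17.8400

17.8400


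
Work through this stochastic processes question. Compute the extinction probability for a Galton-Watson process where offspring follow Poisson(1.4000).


Since mu = 1.4000 > 1, extinction prob q < 1.
Solve s = exp(mu*(s-1)) iteratively.
q = 0.4890

0.4890


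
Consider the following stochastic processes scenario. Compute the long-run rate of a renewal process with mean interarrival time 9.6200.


Long-run renewal rate = 1/E(X)
= 1/9.6200
= 0.1040

0.1040


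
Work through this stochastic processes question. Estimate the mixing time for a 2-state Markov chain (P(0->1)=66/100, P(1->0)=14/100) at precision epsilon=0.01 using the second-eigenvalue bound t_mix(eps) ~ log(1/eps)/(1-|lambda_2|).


lambda_2 = |1 - p01 - p10| = |1 - 0.6600 - 0.1400| = 0.2000
t_mix ~ log(1/eps)/(1 - |lambda_2|)
= log(100)/(1 - 0.2000) = 4.6052/0.8000
= 5.7565

5.7565


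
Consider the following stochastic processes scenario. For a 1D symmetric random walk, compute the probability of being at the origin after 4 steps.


P(S(4) = 0) = C(4,2) / 4^2
= 6 / 16
= 0.3750

0.3750


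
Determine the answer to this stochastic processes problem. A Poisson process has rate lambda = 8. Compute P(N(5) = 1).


P(N(t)=k) = (lambda*t)^k * exp(-lambda*t) / k!
lambda*t = 40
= 40^1 * exp(-40) / 1!
= 40 * 4.2484e-18 / 1
= 1.6993e-16

1.6993e-16


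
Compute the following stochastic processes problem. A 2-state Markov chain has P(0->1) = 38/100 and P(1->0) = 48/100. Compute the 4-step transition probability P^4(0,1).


Computing P^4 by matrix multiplication.
P = [[0.6200, 0.3800], [0.4800, 0.5200]]
After raising P to the power 4:
P^4(0,1) = 0.4417

0.4417


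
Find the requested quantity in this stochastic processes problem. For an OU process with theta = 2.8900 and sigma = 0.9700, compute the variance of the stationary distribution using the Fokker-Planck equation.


Stationary variance = sigma^2 / (2*theta)
= 0.9700^2 / (2*2.8900)
= 0.9409 / 5.7800
= 0.1628

0.1628


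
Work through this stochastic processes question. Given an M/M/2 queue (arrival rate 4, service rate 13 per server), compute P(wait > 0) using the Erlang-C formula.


a = lambda/mu = 0.3077
rho = a/c = 0.1538
Erlang-C formula applied:
C(c,a) = 0.0410

0.0410


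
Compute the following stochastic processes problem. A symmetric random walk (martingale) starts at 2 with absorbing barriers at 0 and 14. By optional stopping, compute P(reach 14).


By optional stopping theorem: E(M at tau) = M(0) = 2
P(hit 14)*14 + P(hit 0)*0 = 2
P(hit 14) = (2 - 0)/(14 - 0) = 1/7 = 0.1429

0.1429


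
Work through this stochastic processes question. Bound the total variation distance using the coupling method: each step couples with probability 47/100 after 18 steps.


TV distance bound <= (1-delta)^n
= (1 - 0.4700)^18
= 0.5300^18
= 1.0888e-05

1.0888e-05


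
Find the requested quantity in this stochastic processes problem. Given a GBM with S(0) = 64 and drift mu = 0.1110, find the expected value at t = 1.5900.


E[S(t)] = S(0) * exp(mu * t)
= 64 * exp(0.1110 * 1.5900)
= 64 * 1.1930
= 76.3534

76.3534


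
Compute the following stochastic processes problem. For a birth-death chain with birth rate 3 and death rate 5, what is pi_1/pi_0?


For birth-death process, pi_n/pi_0 = (lambda/mu)^n
= (3/5)^1
= 0.6000

0.6000


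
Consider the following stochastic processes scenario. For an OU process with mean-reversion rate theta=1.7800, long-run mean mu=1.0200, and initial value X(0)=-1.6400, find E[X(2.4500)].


E[X(t)] = mu + (X(0) - mu)*exp(-theta*t)
= 1.0200 + (-1.6400 - 1.0200)*exp(-1.7800*2.4500)
= 1.0200 + -2.6600 * 0.0128
= 0.9860

0.9860


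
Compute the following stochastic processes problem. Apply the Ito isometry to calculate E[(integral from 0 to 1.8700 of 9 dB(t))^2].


By Ito isometry: E[(int f dB)^2] = int f^2 dt
= 9^2 * 1.8700
= 81 * 1.8700 = 151.4700

151.4700


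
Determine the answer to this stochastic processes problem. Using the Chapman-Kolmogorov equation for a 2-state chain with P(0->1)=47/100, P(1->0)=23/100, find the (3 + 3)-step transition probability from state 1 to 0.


P^6 = P^3 * P^3
Computing via matrix multiplication of the transition matrix.
Entry (1,0) of P^6 = 0.3283

0.3283


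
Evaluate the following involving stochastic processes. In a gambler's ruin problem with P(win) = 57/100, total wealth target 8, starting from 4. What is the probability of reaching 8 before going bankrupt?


Gambler's ruin formula:
r = q/p = 0.4300/0.5700 = 0.7544
P(win) = (1 - r^i)/(1 - r^N)
= (1 - 0.7544^4)/(1 - 0.7544^8)
= 0.7554

0.7554


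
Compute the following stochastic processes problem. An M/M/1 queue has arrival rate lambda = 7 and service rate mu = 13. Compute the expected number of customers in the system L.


rho = 7/13 = 0.5385
L = rho/(1-rho)
= 0.5385/0.4615
= 1.1667

1.1667


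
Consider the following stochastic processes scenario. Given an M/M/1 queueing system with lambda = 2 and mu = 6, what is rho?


rho = lambda/mu
= 2/6
= 0.3333

0.3333


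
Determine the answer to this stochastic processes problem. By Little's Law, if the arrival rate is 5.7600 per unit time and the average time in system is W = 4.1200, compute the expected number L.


Little's Law: L = lambda * W
= 5.7600 * 4.1200
= 23.7312

23.7312


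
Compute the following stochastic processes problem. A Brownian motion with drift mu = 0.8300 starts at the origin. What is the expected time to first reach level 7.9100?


Expected first passage time = a/mu
= 7.9100/0.8300
= 9.5301

9.5301


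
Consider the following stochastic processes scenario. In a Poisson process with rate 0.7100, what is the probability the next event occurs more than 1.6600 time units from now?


P(X > t) = exp(-lambda * t)
= exp(-0.7100 * 1.6600)
= exp(-1.1786) = 0.3077

0.3077


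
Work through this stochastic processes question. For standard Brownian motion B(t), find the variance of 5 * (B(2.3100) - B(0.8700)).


Var(alpha*(B(t)-B(s))) = alpha^2 * (t-s)
= 5^2 * (2.3100 - 0.8700)
= 25 * 1.4400
= 36.0000

36.0000


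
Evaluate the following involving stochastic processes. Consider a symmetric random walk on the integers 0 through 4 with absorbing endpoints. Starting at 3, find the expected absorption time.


For symmetric RW on 0,...,N with absorbing barriers, E(i) = i*(N-i)
E(3) = 3 * 1 = 3

3


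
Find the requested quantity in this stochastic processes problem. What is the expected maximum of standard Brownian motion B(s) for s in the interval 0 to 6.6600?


E(max B(s)) = sqrt(2t/pi)
= sqrt(2*6.6600/pi)
= sqrt(4.2399)
= 2.0591

2.0591


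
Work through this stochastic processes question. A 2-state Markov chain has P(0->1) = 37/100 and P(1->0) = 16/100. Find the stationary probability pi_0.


Stationary distribution: pi_0 = p10/(p01+p10), pi_1 = p01/(p01+p10)
p01 = 0.3700, p10 = 0.1600
pi_0 = 0.3019

0.3019


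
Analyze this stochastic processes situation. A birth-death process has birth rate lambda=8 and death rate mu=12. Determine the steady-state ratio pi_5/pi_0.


For birth-death process, pi_n/pi_0 = (lambda/mu)^n
= (8/12)^5
= 0.1317

0.1317


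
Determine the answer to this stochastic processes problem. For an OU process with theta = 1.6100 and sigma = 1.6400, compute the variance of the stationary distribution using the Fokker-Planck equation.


Stationary variance = sigma^2 / (2*theta)
= 1.6400^2 / (2*1.6100)
= 2.6896 / 3.2200
= 0.8353

0.8353


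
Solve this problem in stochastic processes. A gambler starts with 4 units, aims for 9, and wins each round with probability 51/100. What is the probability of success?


Gambler's ruin formula:
r = q/p = 0.4900/0.5100 = 0.9608
P(win) = (1 - r^i)/(1 - r^N)
= (1 - 0.9608^4)/(1 - 0.9608^9)
= 0.4891

0.4891


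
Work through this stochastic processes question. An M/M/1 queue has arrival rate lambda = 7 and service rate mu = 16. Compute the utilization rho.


rho = lambda/mu
= 7/16
= 0.4375

0.4375


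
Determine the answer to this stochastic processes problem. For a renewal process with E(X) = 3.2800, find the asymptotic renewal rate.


Long-run renewal rate = 1/E(X)
= 1/3.2800
= 0.3049

0.3049


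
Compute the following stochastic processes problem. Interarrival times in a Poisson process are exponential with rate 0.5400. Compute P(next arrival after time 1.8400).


P(X > t) = exp(-lambda * t)
= exp(-0.5400 * 1.8400)
= exp(-0.9936) = 0.3702

0.3702


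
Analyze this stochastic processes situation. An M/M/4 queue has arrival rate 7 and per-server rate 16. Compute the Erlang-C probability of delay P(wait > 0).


a = lambda/mu = 0.4375
rho = a/c = 0.1094
Erlang-C formula applied:
C(c,a) = 0.0011

0.0011


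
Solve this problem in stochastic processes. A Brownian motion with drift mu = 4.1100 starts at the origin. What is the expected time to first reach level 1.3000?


Expected first passage time = a/mu
= 1.3000/4.1100
= 0.3163

0.3163


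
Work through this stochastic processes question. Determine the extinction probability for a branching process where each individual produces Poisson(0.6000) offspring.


Since mu = 0.6000 <= 1, extinction probability = 1.

1.0000


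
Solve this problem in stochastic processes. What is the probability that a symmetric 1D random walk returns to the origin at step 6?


P(S(6) = 0) = C(6,3) / 4^3
= 20 / 64
= 0.3125

0.3125


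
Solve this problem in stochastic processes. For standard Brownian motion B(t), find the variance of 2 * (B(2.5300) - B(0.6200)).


Var(alpha*(B(t)-B(s))) = alpha^2 * (t-s)
= 2^2 * (2.5300 - 0.6200)
= 4 * 1.9100
= 7.6400

7.6400


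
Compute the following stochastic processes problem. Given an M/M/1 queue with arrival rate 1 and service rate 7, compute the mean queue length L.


rho = 1/7 = 0.1429
L = rho/(1-rho)
= 0.1429/0.8571
= 0.1667

0.1667


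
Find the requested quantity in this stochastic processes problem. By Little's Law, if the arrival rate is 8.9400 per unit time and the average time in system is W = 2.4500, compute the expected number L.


Little's Law: L = lambda * W
= 8.9400 * 2.4500
= 21.9030

21.9030


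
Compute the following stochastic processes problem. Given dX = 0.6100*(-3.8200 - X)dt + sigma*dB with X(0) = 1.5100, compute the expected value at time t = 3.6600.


E[X(t)] = mu + (X(0) - mu)*exp(-theta*t)
= -3.8200 + (1.5100 - -3.8200)*exp(-0.6100*3.6600)
= -3.8200 + 5.3300 * 0.1072
= -3.2484

-3.2484


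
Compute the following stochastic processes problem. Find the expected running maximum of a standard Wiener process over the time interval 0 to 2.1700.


E(max B(s)) = sqrt(2t/pi)
= sqrt(2*2.1700/pi)
= sqrt(1.3815)
= 1.1754

1.1754


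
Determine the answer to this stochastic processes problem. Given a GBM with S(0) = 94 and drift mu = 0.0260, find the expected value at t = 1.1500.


E[S(t)] = S(0) * exp(mu * t)
= 94 * exp(0.0260 * 1.1500)
= 94 * 1.0304
= 96.8530

96.8530


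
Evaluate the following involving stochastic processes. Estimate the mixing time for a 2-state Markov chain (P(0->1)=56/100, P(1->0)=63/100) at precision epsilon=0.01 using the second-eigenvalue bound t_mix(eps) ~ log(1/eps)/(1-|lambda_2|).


lambda_2 = |1 - p01 - p10| = |1 - 0.5600 - 0.6300| = 0.1900
t_mix ~ log(1/eps)/(1 - |lambda_2|)
= log(100)/(1 - 0.1900) = 4.6052/0.8100
= 5.6854

5.6854


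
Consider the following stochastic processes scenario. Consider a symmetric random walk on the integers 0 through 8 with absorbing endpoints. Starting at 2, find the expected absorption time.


For symmetric RW on 0,...,N with absorbing barriers, E(i) = i*(N-i)
E(2) = 2 * 6 = 12

12


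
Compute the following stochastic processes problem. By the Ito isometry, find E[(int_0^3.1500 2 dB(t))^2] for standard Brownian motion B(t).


By Ito isometry: E[(int f dB)^2] = int f^2 dt
= 2^2 * 3.1500
= 4 * 3.1500 = 12.6000

12.6000


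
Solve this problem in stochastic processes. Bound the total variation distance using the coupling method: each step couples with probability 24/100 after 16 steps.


TV distance bound <= (1-delta)^n
= (1 - 0.2400)^16
= 0.7600^16
= 0.0124

0.0124


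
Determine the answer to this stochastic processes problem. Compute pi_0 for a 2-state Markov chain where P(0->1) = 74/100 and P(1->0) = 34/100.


Stationary distribution: pi_0 = p10/(p01+p10), pi_1 = p01/(p01+p10)
p01 = 0.7400, p10 = 0.3400
pi_0 = 0.3148

0.3148


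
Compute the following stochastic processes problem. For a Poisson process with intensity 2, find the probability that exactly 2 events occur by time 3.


P(N(t)=k) = (lambda*t)^k * exp(-lambda*t) / k!
lambda*t = 6
= 6^2 * exp(-6) / 2!
= 36 * 0.0025 / 2
= 0.0446

0.0446


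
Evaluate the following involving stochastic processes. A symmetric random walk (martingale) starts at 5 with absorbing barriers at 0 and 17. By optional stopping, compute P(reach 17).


By optional stopping theorem: E(M at tau) = M(0) = 5
P(hit 17)*17 + P(hit 0)*0 = 5
P(hit 17) = (5 - 0)/(17 - 0) = 5/17 = 0.2941

0.2941


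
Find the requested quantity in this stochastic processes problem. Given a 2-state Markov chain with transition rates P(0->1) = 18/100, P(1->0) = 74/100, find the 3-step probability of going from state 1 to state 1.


Computing P^3 by matrix multiplication.
P = [[0.8200, 0.1800], [0.7400, 0.2600]]
After raising P to the power 3:
P^3(1,1) = 0.1961

0.1961
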